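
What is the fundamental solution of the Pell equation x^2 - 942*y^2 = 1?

First expand sqrt(942) as a continued fraction. With x_i = (sqrt(942) + m_i)/d_i and (m_0, d_0) = (0, 1): a_0 = floor(sqrt(942)) = 30, since 30^2 = 900 <= 942 < 961 = 31^2.
Iterate m_{i+1} = d_i*a_i - m_i, d_{i+1} = (942 - m_{i+1}^2)/d_i, a_{i+1} = floor((a_0 + m_{i+1})/d_{i+1}):
  m_1 = 1*30 - 0 = 30, d_1 = (942 - 30^2)/1 = 42/1 = 42, a_1 = floor((30 + 30)/42) = 1.
  m_2 = 42*1 - 30 = 12, d_2 = (942 - 12^2)/42 = 798/42 = 19, a_2 = floor((30 + 12)/19) = 2.
  m_3 = 19*2 - 12 = 26, d_3 = (942 - 26^2)/19 = 266/19 = 14, a_3 = floor((30 + 26)/14) = 4.
  m_4 = 14*4 - 26 = 30, d_4 = (942 - 30^2)/14 = 42/14 = 3, a_4 = floor((30 + 30)/3) = 20.
  m_5 = 3*20 - 30 = 30, d_5 = (942 - 30^2)/3 = 42/3 = 14, a_5 = floor((30 + 30)/14) = 4.
  m_6 = 14*4 - 30 = 26, d_6 = (942 - 26^2)/14 = 266/14 = 19, a_6 = floor((30 + 26)/19) = 2.
  m_7 = 19*2 - 26 = 12, d_7 = (942 - 12^2)/19 = 798/19 = 42, a_7 = floor((30 + 12)/42) = 1.
  m_8 = 42*1 - 12 = 30, d_8 = (942 - 30^2)/42 = 42/42 = 1, a_8 = floor((30 + 30)/1) = 60.
  m_9 = 1*60 - 30 = 30, d_9 = (942 - 30^2)/1 = 42/1 = 42: (m_9, d_9) = (m_1, d_1) = (30, 42), so from here the quotients repeat a_1, ..., a_8; the period length is 8.
So sqrt(942) = [30; (1, 2, 4, 20, 4, 2, 1, 60)] with period length k = 8.
k is even, so the fundamental solution of x^2 - 942y^2 = 1 is (p_{k-1}, q_{k-1}) = (p_7, q_7); compute convergents through index 7.
Convergents (p_i = a_i*p_{i-1} + p_{i-2}, q_i = a_i*q_{i-1} + q_{i-2} with p_{-2}=0, p_{-1}=1, q_{-2}=1, q_{-1}=0):
  i=0: a_0=30, p_0 = 30*1 + 0 = 30, q_0 = 30*0 + 1 = 1.
  i=1: a_1=1, p_1 = 1*30 + 1 = 31, q_1 = 1*1 + 0 = 1.
  i=2: a_2=2, p_2 = 2*31 + 30 = 92, q_2 = 2*1 + 1 = 3.
  i=3: a_3=4, p_3 = 4*92 + 31 = 399, q_3 = 4*3 + 1 = 13.
  i=4: a_4=20, p_4 = 20*399 + 92 = 8072, q_4 = 20*13 + 3 = 263.
  i=5: a_5=4, p_5 = 4*8072 + 399 = 32687, q_5 = 4*263 + 13 = 1065.
  i=6: a_6=2, p_6 = 2*32687 + 8072 = 73446, q_6 = 2*1065 + 263 = 2393.
  i=7: a_7=1, p_7 = 1*73446 + 32687 = 106133, q_7 = 1*2393 + 1065 = 3458.
Check: 106133^2 - 942*3458^2 = 11264213689 - 11264213688 = 1, so (x, y) = (106133, 3458) solves the equation, and by the theorem it is the least positive solution.

(x, y) = (106133, 3458)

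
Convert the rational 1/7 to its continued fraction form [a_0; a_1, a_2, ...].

[0; 7]

Run the Euclidean algorithm on 1 and 7; the successive quotients are the partial quotients a_0, a_1, ... (each step inverts the fractional part left over by the previous one):
  1 = 0*7 + 1, so a_0 = 0.
  7 = 7*1 + 0, so a_1 = 7.
The remainder reaches 0 after 2 divisions, so the expansion has 2 partial quotients, read off in order.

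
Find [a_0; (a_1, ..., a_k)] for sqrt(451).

[21; (4, 4, 2, 8, 21, 8, 2, 4, 4, 42)]

Write x_i = (sqrt(451) + m_i)/d_i with (m_0, d_0) = (0, 1). a_0 = floor(sqrt(451)) = 21, since 21^2 = 441 <= 451 < 484 = 22^2.
Iterate m_{i+1} = d_i*a_i - m_i, d_{i+1} = (451 - m_{i+1}^2)/d_i, a_{i+1} = floor((a_0 + m_{i+1})/d_{i+1}):
  m_1 = 1*21 - 0 = 21, d_1 = (451 - 21^2)/1 = 10/1 = 10, a_1 = floor((21 + 21)/10) = 4.
  m_2 = 10*4 - 21 = 19, d_2 = (451 - 19^2)/10 = 90/10 = 9, a_2 = floor((21 + 19)/9) = 4.
  m_3 = 9*4 - 19 = 17, d_3 = (451 - 17^2)/9 = 162/9 = 18, a_3 = floor((21 + 17)/18) = 2.
  m_4 = 18*2 - 17 = 19, d_4 = (451 - 19^2)/18 = 90/18 = 5, a_4 = floor((21 + 19)/5) = 8.
  m_5 = 5*8 - 19 = 21, d_5 = (451 - 21^2)/5 = 10/5 = 2, a_5 = floor((21 + 21)/2) = 21.
  m_6 = 2*21 - 21 = 21, d_6 = (451 - 21^2)/2 = 10/2 = 5, a_6 = floor((21 + 21)/5) = 8.
  m_7 = 5*8 - 21 = 19, d_7 = (451 - 19^2)/5 = 90/5 = 18, a_7 = floor((21 + 19)/18) = 2.
  m_8 = 18*2 - 19 = 17, d_8 = (451 - 17^2)/18 = 162/18 = 9, a_8 = floor((21 + 17)/9) = 4.
  m_9 = 9*4 - 17 = 19, d_9 = (451 - 19^2)/9 = 90/9 = 10, a_9 = floor((21 + 19)/10) = 4.
  m_10 = 10*4 - 19 = 21, d_10 = (451 - 21^2)/10 = 10/10 = 1, a_10 = floor((21 + 21)/1) = 42.
  m_11 = 1*42 - 21 = 21, d_11 = (451 - 21^2)/1 = 10/1 = 10: (m_11, d_11) = (m_1, d_1) = (21, 10), so from here the quotients repeat a_1, ..., a_10; the period length is 10.
Hence the expansion of sqrt(451) is a_0 = 21 followed by the repeating block 4, 4, 2, 8, 21, 8, 2, 4, 4, 42 (period 10).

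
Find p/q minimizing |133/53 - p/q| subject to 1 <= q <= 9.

Expand x = 133/53 as a continued fraction with the Euclidean algorithm:
  133 = 2*53 + 27, so a_0 = 2.
  53 = 1*27 + 26, so a_1 = 1.
  27 = 1*26 + 1, so a_2 = 1.
  26 = 26*1 + 0, so a_3 = 26.
so x = [2; 1, 1, 26].
Convergents (p_i = a_i*p_{i-1} + p_{i-2}, q_i = a_i*q_{i-1} + q_{i-2} with p_{-2}=0, p_{-1}=1, q_{-2}=1, q_{-1}=0), until the denominator exceeds 9:
  i=0: a_0=2, p_0 = 2*1 + 0 = 2, q_0 = 2*0 + 1 = 1.
  i=1: a_1=1, p_1 = 1*2 + 1 = 3, q_1 = 1*1 + 0 = 1.
  i=2: a_2=1, p_2 = 1*3 + 2 = 5, q_2 = 1*1 + 1 = 2.
  i=3: a_3=26, p_3 = 26*5 + 3 = 133, q_3 = 26*2 + 1 = 53.
q_3 = 53 > 9, so the last convergent with denominator <= 9 is p_2/q_2 = 5/2.
The closest fraction with denominator <= 9 is either p_2/q_2 or the intermediate fraction (k*p_2 + p_1)/(k*q_2 + q_1) with the largest k >= 1 whose denominator stays <= 9; these approach x as k grows, and every other convergent or intermediate fraction in range is farther away.
Largest k: floor((9 - q_1)/q_2) = floor((9 - 1)/2) = 4.
That gives (4*5 + 3)/(4*2 + 1) = 23/9.
Compare the errors: |x - 5/2| = |133*2 - 5*53|/(53*2) = 1/106, and |x - 23/9| = |133*9 - 23*53|/(53*9) = 22/477.
Cross-multiplying, 1*477 = 477 < 2332 = 22*106, so 1/106 is smaller: the convergent 5/2 is closer to x than 23/9.

5/2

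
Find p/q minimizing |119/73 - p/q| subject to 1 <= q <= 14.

13/8

Expand x = 119/73 as a continued fraction with the Euclidean algorithm:
  119 = 1*73 + 46, so a_0 = 1.
  73 = 1*46 + 27, so a_1 = 1.
  46 = 1*27 + 19, so a_2 = 1.
  27 = 1*19 + 8, so a_3 = 1.
  19 = 2*8 + 3, so a_4 = 2.
  8 = 2*3 + 2, so a_5 = 2.
  3 = 1*2 + 1, so a_6 = 1.
  2 = 2*1 + 0, so a_7 = 2.
so x = [1; 1, 1, 1, 2, 2, 1, 2].
Convergents (p_i = a_i*p_{i-1} + p_{i-2}, q_i = a_i*q_{i-1} + q_{i-2} with p_{-2}=0, p_{-1}=1, q_{-2}=1, q_{-1}=0), until the denominator exceeds 14:
  i=0: a_0=1, p_0 = 1*1 + 0 = 1, q_0 = 1*0 + 1 = 1.
  i=1: a_1=1, p_1 = 1*1 + 1 = 2, q_1 = 1*1 + 0 = 1.
  i=2: a_2=1, p_2 = 1*2 + 1 = 3, q_2 = 1*1 + 1 = 2.
  i=3: a_3=1, p_3 = 1*3 + 2 = 5, q_3 = 1*2 + 1 = 3.
  i=4: a_4=2, p_4 = 2*5 + 3 = 13, q_4 = 2*3 + 2 = 8.
  i=5: a_5=2, p_5 = 2*13 + 5 = 31, q_5 = 2*8 + 3 = 19.
q_5 = 19 > 14, so the last convergent with denominator <= 14 is p_4/q_4 = 13/8.
The closest fraction with denominator <= 14 is either p_4/q_4 or the intermediate fraction (k*p_4 + p_3)/(k*q_4 + q_3) with the largest k >= 1 whose denominator stays <= 14; these approach x as k grows, and every other convergent or intermediate fraction in range is farther away.
Largest k: floor((14 - q_3)/q_4) = floor((14 - 3)/8) = 1.
That gives (1*13 + 5)/(1*8 + 3) = 18/11.
Compare the errors: |x - 13/8| = |119*8 - 13*73|/(73*8) = 3/584, and |x - 18/11| = |119*11 - 18*73|/(73*11) = 5/803.
Cross-multiplying, 3*803 = 2409 < 2920 = 5*584, so 3/584 is smaller: the convergent 13/8 is closer to x than 18/11.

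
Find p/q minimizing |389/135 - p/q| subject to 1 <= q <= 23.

49/17

Expand x = 389/135 as a continued fraction with the Euclidean algorithm:
  389 = 2*135 + 119, so a_0 = 2.
  135 = 1*119 + 16, so a_1 = 1.
  119 = 7*16 + 7, so a_2 = 7.
  16 = 2*7 + 2, so a_3 = 2.
  7 = 3*2 + 1, so a_4 = 3.
  2 = 2*1 + 0, so a_5 = 2.
so x = [2; 1, 7, 2, 3, 2].
Convergents (p_i = a_i*p_{i-1} + p_{i-2}, q_i = a_i*q_{i-1} + q_{i-2} with p_{-2}=0, p_{-1}=1, q_{-2}=1, q_{-1}=0), until the denominator exceeds 23:
  i=0: a_0=2, p_0 = 2*1 + 0 = 2, q_0 = 2*0 + 1 = 1.
  i=1: a_1=1, p_1 = 1*2 + 1 = 3, q_1 = 1*1 + 0 = 1.
  i=2: a_2=7, p_2 = 7*3 + 2 = 23, q_2 = 7*1 + 1 = 8.
  i=3: a_3=2, p_3 = 2*23 + 3 = 49, q_3 = 2*8 + 1 = 17.
  i=4: a_4=3, p_4 = 3*49 + 23 = 170, q_4 = 3*17 + 8 = 59.
q_4 = 59 > 23, so the last convergent with denominator <= 23 is p_3/q_3 = 49/17.
The closest fraction with denominator <= 23 is either p_3/q_3 or the intermediate fraction (k*p_3 + p_2)/(k*q_3 + q_2) with the largest k >= 1 whose denominator stays <= 23; these approach x as k grows, and every other convergent or intermediate fraction in range is farther away.
Largest k: floor((23 - q_2)/q_3) = floor((23 - 8)/17) = 0.
Since k = 0, no intermediate fraction beyond p_3/q_3 has denominator <= 23, so the convergent 49/17 is the closest (its error is |389*17 - 49*135|/(135*17) = 2/2295).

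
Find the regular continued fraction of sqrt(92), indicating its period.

Write x_i = (sqrt(92) + m_i)/d_i with (m_0, d_0) = (0, 1). a_0 = floor(sqrt(92)) = 9, since 9^2 = 81 <= 92 < 100 = 10^2.
Iterate m_{i+1} = d_i*a_i - m_i, d_{i+1} = (92 - m_{i+1}^2)/d_i, a_{i+1} = floor((a_0 + m_{i+1})/d_{i+1}):
  m_1 = 1*9 - 0 = 9, d_1 = (92 - 9^2)/1 = 11/1 = 11, a_1 = floor((9 + 9)/11) = 1.
  m_2 = 11*1 - 9 = 2, d_2 = (92 - 2^2)/11 = 88/11 = 8, a_2 = floor((9 + 2)/8) = 1.
  m_3 = 8*1 - 2 = 6, d_3 = (92 - 6^2)/8 = 56/8 = 7, a_3 = floor((9 + 6)/7) = 2.
  m_4 = 7*2 - 6 = 8, d_4 = (92 - 8^2)/7 = 28/7 = 4, a_4 = floor((9 + 8)/4) = 4.
  m_5 = 4*4 - 8 = 8, d_5 = (92 - 8^2)/4 = 28/4 = 7, a_5 = floor((9 + 8)/7) = 2.
  m_6 = 7*2 - 8 = 6, d_6 = (92 - 6^2)/7 = 56/7 = 8, a_6 = floor((9 + 6)/8) = 1.
  m_7 = 8*1 - 6 = 2, d_7 = (92 - 2^2)/8 = 88/8 = 11, a_7 = floor((9 + 2)/11) = 1.
  m_8 = 11*1 - 2 = 9, d_8 = (92 - 9^2)/11 = 11/11 = 1, a_8 = floor((9 + 9)/1) = 18.
  m_9 = 1*18 - 9 = 9, d_9 = (92 - 9^2)/1 = 11/1 = 11: (m_9, d_9) = (m_1, d_1) = (9, 11), so from here the quotients repeat a_1, ..., a_8; the period length is 8.
Hence the expansion of sqrt(92) is a_0 = 9 followed by the repeating block 1, 1, 2, 4, 2, 1, 1, 18 (period 8).

[9; (1, 1, 2, 4, 2, 1, 1, 18)]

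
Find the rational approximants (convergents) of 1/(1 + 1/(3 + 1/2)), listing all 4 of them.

0/1, 1/1, 3/4, 7/9

Using the convergent recurrence p_i = a_i*p_{i-1} + p_{i-2}, q_i = a_i*q_{i-1} + q_{i-2} with p_{-2}=0, p_{-1}=1, q_{-2}=1, q_{-1}=0:
  i=0: a_0=0, p_0 = 0*1 + 0 = 0, q_0 = 0*0 + 1 = 1.
  i=1: a_1=1, p_1 = 1*0 + 1 = 1, q_1 = 1*1 + 0 = 1.
  i=2: a_2=3, p_2 = 3*1 + 0 = 3, q_2 = 3*1 + 1 = 4.
  i=3: a_3=2, p_3 = 2*3 + 1 = 7, q_3 = 2*4 + 1 = 9.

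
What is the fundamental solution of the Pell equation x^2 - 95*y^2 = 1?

(x, y) = (39, 4)

First expand sqrt(95) as a continued fraction. With x_i = (sqrt(95) + m_i)/d_i and (m_0, d_0) = (0, 1): a_0 = floor(sqrt(95)) = 9, since 9^2 = 81 <= 95 < 100 = 10^2.
Iterate m_{i+1} = d_i*a_i - m_i, d_{i+1} = (95 - m_{i+1}^2)/d_i, a_{i+1} = floor((a_0 + m_{i+1})/d_{i+1}):
  m_1 = 1*9 - 0 = 9, d_1 = (95 - 9^2)/1 = 14/1 = 14, a_1 = floor((9 + 9)/14) = 1.
  m_2 = 14*1 - 9 = 5, d_2 = (95 - 5^2)/14 = 70/14 = 5, a_2 = floor((9 + 5)/5) = 2.
  m_3 = 5*2 - 5 = 5, d_3 = (95 - 5^2)/5 = 70/5 = 14, a_3 = floor((9 + 5)/14) = 1.
  m_4 = 14*1 - 5 = 9, d_4 = (95 - 9^2)/14 = 14/14 = 1, a_4 = floor((9 + 9)/1) = 18.
  m_5 = 1*18 - 9 = 9, d_5 = (95 - 9^2)/1 = 14/1 = 14: (m_5, d_5) = (m_1, d_1) = (9, 14), so from here the quotients repeat a_1, ..., a_4; the period length is 4.
So sqrt(95) = [9; (1, 2, 1, 18)] with period length k = 4.
k is even, so the fundamental solution of x^2 - 95y^2 = 1 is (p_{k-1}, q_{k-1}) = (p_3, q_3); compute convergents through index 3.
Convergents (p_i = a_i*p_{i-1} + p_{i-2}, q_i = a_i*q_{i-1} + q_{i-2} with p_{-2}=0, p_{-1}=1, q_{-2}=1, q_{-1}=0):
  i=0: a_0=9, p_0 = 9*1 + 0 = 9, q_0 = 9*0 + 1 = 1.
  i=1: a_1=1, p_1 = 1*9 + 1 = 10, q_1 = 1*1 + 0 = 1.
  i=2: a_2=2, p_2 = 2*10 + 9 = 29, q_2 = 2*1 + 1 = 3.
  i=3: a_3=1, p_3 = 1*29 + 10 = 39, q_3 = 1*3 + 1 = 4.
Check: 39^2 - 95*4^2 = 1521 - 1520 = 1, so (x, y) = (39, 4) solves the equation, and by the theorem it is the least positive solution.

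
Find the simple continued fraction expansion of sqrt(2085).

Write x_i = (sqrt(2085) + m_i)/d_i with (m_0, d_0) = (0, 1). a_0 = floor(sqrt(2085)) = 45, since 45^2 = 2025 <= 2085 < 2116 = 46^2.
Iterate m_{i+1} = d_i*a_i - m_i, d_{i+1} = (2085 - m_{i+1}^2)/d_i, a_{i+1} = floor((a_0 + m_{i+1})/d_{i+1}):
  m_1 = 1*45 - 0 = 45, d_1 = (2085 - 45^2)/1 = 60/1 = 60, a_1 = floor((45 + 45)/60) = 1.
  m_2 = 60*1 - 45 = 15, d_2 = (2085 - 15^2)/60 = 1860/60 = 31, a_2 = floor((45 + 15)/31) = 1.
  m_3 = 31*1 - 15 = 16, d_3 = (2085 - 16^2)/31 = 1829/31 = 59, a_3 = floor((45 + 16)/59) = 1.
  m_4 = 59*1 - 16 = 43, d_4 = (2085 - 43^2)/59 = 236/59 = 4, a_4 = floor((45 + 43)/4) = 22.
  m_5 = 4*22 - 43 = 45, d_5 = (2085 - 45^2)/4 = 60/4 = 15, a_5 = floor((45 + 45)/15) = 6.
  m_6 = 15*6 - 45 = 45, d_6 = (2085 - 45^2)/15 = 60/15 = 4, a_6 = floor((45 + 45)/4) = 22.
  m_7 = 4*22 - 45 = 43, d_7 = (2085 - 43^2)/4 = 236/4 = 59, a_7 = floor((45 + 43)/59) = 1.
  m_8 = 59*1 - 43 = 16, d_8 = (2085 - 16^2)/59 = 1829/59 = 31, a_8 = floor((45 + 16)/31) = 1.
  m_9 = 31*1 - 16 = 15, d_9 = (2085 - 15^2)/31 = 1860/31 = 60, a_9 = floor((45 + 15)/60) = 1.
  m_10 = 60*1 - 15 = 45, d_10 = (2085 - 45^2)/60 = 60/60 = 1, a_10 = floor((45 + 45)/1) = 90.
  m_11 = 1*90 - 45 = 45, d_11 = (2085 - 45^2)/1 = 60/1 = 60: (m_11, d_11) = (m_1, d_1) = (45, 60), so from here the quotients repeat a_1, ..., a_10; the period length is 10.
Hence the expansion of sqrt(2085) is a_0 = 45 followed by the repeating block 1, 1, 1, 22, 6, 22, 1, 1, 1, 90 (period 10).

[45; (1, 1, 1, 22, 6, 22, 1, 1, 1, 90)]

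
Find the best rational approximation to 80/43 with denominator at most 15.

Expand x = 80/43 as a continued fraction with the Euclidean algorithm:
  80 = 1*43 + 37, so a_0 = 1.
  43 = 1*37 + 6, so a_1 = 1.
  37 = 6*6 + 1, so a_2 = 6.
  6 = 6*1 + 0, so a_3 = 6.
so x = [1; 1, 6, 6].
Convergents (p_i = a_i*p_{i-1} + p_{i-2}, q_i = a_i*q_{i-1} + q_{i-2} with p_{-2}=0, p_{-1}=1, q_{-2}=1, q_{-1}=0), until the denominator exceeds 15:
  i=0: a_0=1, p_0 = 1*1 + 0 = 1, q_0 = 1*0 + 1 = 1.
  i=1: a_1=1, p_1 = 1*1 + 1 = 2, q_1 = 1*1 + 0 = 1.
  i=2: a_2=6, p_2 = 6*2 + 1 = 13, q_2 = 6*1 + 1 = 7.
  i=3: a_3=6, p_3 = 6*13 + 2 = 80, q_3 = 6*7 + 1 = 43.
q_3 = 43 > 15, so the last convergent with denominator <= 15 is p_2/q_2 = 13/7.
The closest fraction with denominator <= 15 is either p_2/q_2 or the intermediate fraction (k*p_2 + p_1)/(k*q_2 + q_1) with the largest k >= 1 whose denominator stays <= 15; these approach x as k grows, and every other convergent or intermediate fraction in range is farther away.
Largest k: floor((15 - q_1)/q_2) = floor((15 - 1)/7) = 2.
That gives (2*13 + 2)/(2*7 + 1) = 28/15.
Compare the errors: |x - 13/7| = |80*7 - 13*43|/(43*7) = 1/301, and |x - 28/15| = |80*15 - 28*43|/(43*15) = 4/645.
Cross-multiplying, 1*645 = 645 < 1204 = 4*301, so 1/301 is smaller: the convergent 13/7 is closer to x than 28/15.

13/7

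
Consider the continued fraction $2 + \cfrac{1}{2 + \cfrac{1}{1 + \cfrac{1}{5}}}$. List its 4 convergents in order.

2/1, 5/2, 7/3, 40/17

Using the convergent recurrence p_i = a_i*p_{i-1} + p_{i-2}, q_i = a_i*q_{i-1} + q_{i-2} with p_{-2}=0, p_{-1}=1, q_{-2}=1, q_{-1}=0:
  i=0: a_0=2, p_0 = 2*1 + 0 = 2, q_0 = 2*0 + 1 = 1.
  i=1: a_1=2, p_1 = 2*2 + 1 = 5, q_1 = 2*1 + 0 = 2.
  i=2: a_2=1, p_2 = 1*5 + 2 = 7, q_2 = 1*2 + 1 = 3.
  i=3: a_3=5, p_3 = 5*7 + 5 = 40, q_3 = 5*3 + 2 = 17.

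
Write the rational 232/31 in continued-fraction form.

[7; 2, 15]

Run the Euclidean algorithm on 232 and 31; the successive quotients are the partial quotients a_0, a_1, ... (each step inverts the fractional part left over by the previous one):
  232 = 7*31 + 15, so a_0 = 7.
  31 = 2*15 + 1, so a_1 = 2.
  15 = 15*1 + 0, so a_2 = 15.
The remainder reaches 0 after 3 divisions, so the expansion has 3 partial quotients, read off in order.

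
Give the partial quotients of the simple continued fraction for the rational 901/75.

[12; 75]

Run the Euclidean algorithm on 901 and 75; the successive quotients are the partial quotients a_0, a_1, ... (each step inverts the fractional part left over by the previous one):
  901 = 12*75 + 1, so a_0 = 12.
  75 = 75*1 + 0, so a_1 = 75.
The remainder reaches 0 after 2 divisions, so the expansion has 2 partial quotients, read off in order.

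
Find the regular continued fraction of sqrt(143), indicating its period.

Write x_i = (sqrt(143) + m_i)/d_i with (m_0, d_0) = (0, 1). a_0 = floor(sqrt(143)) = 11, since 11^2 = 121 <= 143 < 144 = 12^2.
Iterate m_{i+1} = d_i*a_i - m_i, d_{i+1} = (143 - m_{i+1}^2)/d_i, a_{i+1} = floor((a_0 + m_{i+1})/d_{i+1}):
  m_1 = 1*11 - 0 = 11, d_1 = (143 - 11^2)/1 = 22/1 = 22, a_1 = floor((11 + 11)/22) = 1.
  m_2 = 22*1 - 11 = 11, d_2 = (143 - 11^2)/22 = 22/22 = 1, a_2 = floor((11 + 11)/1) = 22.
  m_3 = 1*22 - 11 = 11, d_3 = (143 - 11^2)/1 = 22/1 = 22: (m_3, d_3) = (m_1, d_1) = (11, 22), so from here the quotients repeat a_1, a_2; the period length is 2.
Hence the expansion of sqrt(143) is a_0 = 11 followed by the repeating block 1, 22 (period 2).

[11; (1, 22)]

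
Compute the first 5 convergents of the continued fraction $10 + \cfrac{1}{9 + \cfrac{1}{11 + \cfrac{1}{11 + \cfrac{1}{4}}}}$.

10/1, 91/9, 1011/100, 11212/1109, 45859/4536

Using the convergent recurrence p_i = a_i*p_{i-1} + p_{i-2}, q_i = a_i*q_{i-1} + q_{i-2} with p_{-2}=0, p_{-1}=1, q_{-2}=1, q_{-1}=0:
  i=0: a_0=10, p_0 = 10*1 + 0 = 10, q_0 = 10*0 + 1 = 1.
  i=1: a_1=9, p_1 = 9*10 + 1 = 91, q_1 = 9*1 + 0 = 9.
  i=2: a_2=11, p_2 = 11*91 + 10 = 1011, q_2 = 11*9 + 1 = 100.
  i=3: a_3=11, p_3 = 11*1011 + 91 = 11212, q_3 = 11*100 + 9 = 1109.
  i=4: a_4=4, p_4 = 4*11212 + 1011 = 45859, q_4 = 4*1109 + 100 = 4536.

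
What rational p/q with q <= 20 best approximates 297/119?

Expand x = 297/119 as a continued fraction with the Euclidean algorithm:
  297 = 2*119 + 59, so a_0 = 2.
  119 = 2*59 + 1, so a_1 = 2.
  59 = 59*1 + 0, so a_2 = 59.
so x = [2; 2, 59].
Convergents (p_i = a_i*p_{i-1} + p_{i-2}, q_i = a_i*q_{i-1} + q_{i-2} with p_{-2}=0, p_{-1}=1, q_{-2}=1, q_{-1}=0), until the denominator exceeds 20:
  i=0: a_0=2, p_0 = 2*1 + 0 = 2, q_0 = 2*0 + 1 = 1.
  i=1: a_1=2, p_1 = 2*2 + 1 = 5, q_1 = 2*1 + 0 = 2.
  i=2: a_2=59, p_2 = 59*5 + 2 = 297, q_2 = 59*2 + 1 = 119.
q_2 = 119 > 20, so the last convergent with denominator <= 20 is p_1/q_1 = 5/2.
The closest fraction with denominator <= 20 is either p_1/q_1 or the intermediate fraction (k*p_1 + p_0)/(k*q_1 + q_0) with the largest k >= 1 whose denominator stays <= 20; these approach x as k grows, and every other convergent or intermediate fraction in range is farther away.
Largest k: floor((20 - q_0)/q_1) = floor((20 - 1)/2) = 9.
That gives (9*5 + 2)/(9*2 + 1) = 47/19.
Compare the errors: |x - 5/2| = |297*2 - 5*119|/(119*2) = 1/238, and |x - 47/19| = |297*19 - 47*119|/(119*19) = 50/2261.
Cross-multiplying, 1*2261 = 2261 < 11900 = 50*238, so 1/238 is smaller: the convergent 5/2 is closer to x than 47/19.

5/2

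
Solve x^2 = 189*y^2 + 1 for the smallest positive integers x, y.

First expand sqrt(189) as a continued fraction. With x_i = (sqrt(189) + m_i)/d_i and (m_0, d_0) = (0, 1): a_0 = floor(sqrt(189)) = 13, since 13^2 = 169 <= 189 < 196 = 14^2.
Iterate m_{i+1} = d_i*a_i - m_i, d_{i+1} = (189 - m_{i+1}^2)/d_i, a_{i+1} = floor((a_0 + m_{i+1})/d_{i+1}):
  m_1 = 1*13 - 0 = 13, d_1 = (189 - 13^2)/1 = 20/1 = 20, a_1 = floor((13 + 13)/20) = 1.
  m_2 = 20*1 - 13 = 7, d_2 = (189 - 7^2)/20 = 140/20 = 7, a_2 = floor((13 + 7)/7) = 2.
  m_3 = 7*2 - 7 = 7, d_3 = (189 - 7^2)/7 = 140/7 = 20, a_3 = floor((13 + 7)/20) = 1.
  m_4 = 20*1 - 7 = 13, d_4 = (189 - 13^2)/20 = 20/20 = 1, a_4 = floor((13 + 13)/1) = 26.
  m_5 = 1*26 - 13 = 13, d_5 = (189 - 13^2)/1 = 20/1 = 20: (m_5, d_5) = (m_1, d_1) = (13, 20), so from here the quotients repeat a_1, ..., a_4; the period length is 4.
So sqrt(189) = [13; (1, 2, 1, 26)] with period length k = 4.
k is even, so the fundamental solution of x^2 - 189y^2 = 1 is (p_{k-1}, q_{k-1}) = (p_3, q_3); compute convergents through index 3.
Convergents (p_i = a_i*p_{i-1} + p_{i-2}, q_i = a_i*q_{i-1} + q_{i-2} with p_{-2}=0, p_{-1}=1, q_{-2}=1, q_{-1}=0):
  i=0: a_0=13, p_0 = 13*1 + 0 = 13, q_0 = 13*0 + 1 = 1.
  i=1: a_1=1, p_1 = 1*13 + 1 = 14, q_1 = 1*1 + 0 = 1.
  i=2: a_2=2, p_2 = 2*14 + 13 = 41, q_2 = 2*1 + 1 = 3.
  i=3: a_3=1, p_3 = 1*41 + 14 = 55, q_3 = 1*3 + 1 = 4.
Check: 55^2 - 189*4^2 = 3025 - 3024 = 1, so (x, y) = (55, 4) solves the equation, and by the theorem it is the least positive solution.

(x, y) = (55, 4)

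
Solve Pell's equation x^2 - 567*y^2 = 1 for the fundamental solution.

First expand sqrt(567) as a continued fraction. With x_i = (sqrt(567) + m_i)/d_i and (m_0, d_0) = (0, 1): a_0 = floor(sqrt(567)) = 23, since 23^2 = 529 <= 567 < 576 = 24^2.
Iterate m_{i+1} = d_i*a_i - m_i, d_{i+1} = (567 - m_{i+1}^2)/d_i, a_{i+1} = floor((a_0 + m_{i+1})/d_{i+1}):
  m_1 = 1*23 - 0 = 23, d_1 = (567 - 23^2)/1 = 38/1 = 38, a_1 = floor((23 + 23)/38) = 1.
  m_2 = 38*1 - 23 = 15, d_2 = (567 - 15^2)/38 = 342/38 = 9, a_2 = floor((23 + 15)/9) = 4.
  m_3 = 9*4 - 15 = 21, d_3 = (567 - 21^2)/9 = 126/9 = 14, a_3 = floor((23 + 21)/14) = 3.
  m_4 = 14*3 - 21 = 21, d_4 = (567 - 21^2)/14 = 126/14 = 9, a_4 = floor((23 + 21)/9) = 4.
  m_5 = 9*4 - 21 = 15, d_5 = (567 - 15^2)/9 = 342/9 = 38, a_5 = floor((23 + 15)/38) = 1.
  m_6 = 38*1 - 15 = 23, d_6 = (567 - 23^2)/38 = 38/38 = 1, a_6 = floor((23 + 23)/1) = 46.
  m_7 = 1*46 - 23 = 23, d_7 = (567 - 23^2)/1 = 38/1 = 38: (m_7, d_7) = (m_1, d_1) = (23, 38), so from here the quotients repeat a_1, ..., a_6; the period length is 6.
So sqrt(567) = [23; (1, 4, 3, 4, 1, 46)] with period length k = 6.
k is even, so the fundamental solution of x^2 - 567y^2 = 1 is (p_{k-1}, q_{k-1}) = (p_5, q_5); compute convergents through index 5.
Convergents (p_i = a_i*p_{i-1} + p_{i-2}, q_i = a_i*q_{i-1} + q_{i-2} with p_{-2}=0, p_{-1}=1, q_{-2}=1, q_{-1}=0):
  i=0: a_0=23, p_0 = 23*1 + 0 = 23, q_0 = 23*0 + 1 = 1.
  i=1: a_1=1, p_1 = 1*23 + 1 = 24, q_1 = 1*1 + 0 = 1.
  i=2: a_2=4, p_2 = 4*24 + 23 = 119, q_2 = 4*1 + 1 = 5.
  i=3: a_3=3, p_3 = 3*119 + 24 = 381, q_3 = 3*5 + 1 = 16.
  i=4: a_4=4, p_4 = 4*381 + 119 = 1643, q_4 = 4*16 + 5 = 69.
  i=5: a_5=1, p_5 = 1*1643 + 381 = 2024, q_5 = 1*69 + 16 = 85.
Check: 2024^2 - 567*85^2 = 4096576 - 4096575 = 1, so (x, y) = (2024, 85) solves the equation, and by the theorem it is the least positive solution.

(x, y) = (2024, 85)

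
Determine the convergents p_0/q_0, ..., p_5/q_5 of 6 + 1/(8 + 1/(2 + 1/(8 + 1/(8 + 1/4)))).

Using the convergent recurrence p_i = a_i*p_{i-1} + p_{i-2}, q_i = a_i*q_{i-1} + q_{i-2} with p_{-2}=0, p_{-1}=1, q_{-2}=1, q_{-1}=0:
  i=0: a_0=6, p_0 = 6*1 + 0 = 6, q_0 = 6*0 + 1 = 1.
  i=1: a_1=8, p_1 = 8*6 + 1 = 49, q_1 = 8*1 + 0 = 8.
  i=2: a_2=2, p_2 = 2*49 + 6 = 104, q_2 = 2*8 + 1 = 17.
  i=3: a_3=8, p_3 = 8*104 + 49 = 881, q_3 = 8*17 + 8 = 144.
  i=4: a_4=8, p_4 = 8*881 + 104 = 7152, q_4 = 8*144 + 17 = 1169.
  i=5: a_5=4, p_5 = 4*7152 + 881 = 29489, q_5 = 4*1169 + 144 = 4820.

6/1, 49/8, 104/17, 881/144, 7152/1169, 29489/4820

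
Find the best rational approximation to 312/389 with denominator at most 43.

4/5

Expand x = 312/389 as a continued fraction with the Euclidean algorithm:
  312 = 0*389 + 312, so a_0 = 0.
  389 = 1*312 + 77, so a_1 = 1.
  312 = 4*77 + 4, so a_2 = 4.
  77 = 19*4 + 1, so a_3 = 19.
  4 = 4*1 + 0, so a_4 = 4.
so x = [0; 1, 4, 19, 4].
Convergents (p_i = a_i*p_{i-1} + p_{i-2}, q_i = a_i*q_{i-1} + q_{i-2} with p_{-2}=0, p_{-1}=1, q_{-2}=1, q_{-1}=0), until the denominator exceeds 43:
  i=0: a_0=0, p_0 = 0*1 + 0 = 0, q_0 = 0*0 + 1 = 1.
  i=1: a_1=1, p_1 = 1*0 + 1 = 1, q_1 = 1*1 + 0 = 1.
  i=2: a_2=4, p_2 = 4*1 + 0 = 4, q_2 = 4*1 + 1 = 5.
  i=3: a_3=19, p_3 = 19*4 + 1 = 77, q_3 = 19*5 + 1 = 96.
q_3 = 96 > 43, so the last convergent with denominator <= 43 is p_2/q_2 = 4/5.
The closest fraction with denominator <= 43 is either p_2/q_2 or the intermediate fraction (k*p_2 + p_1)/(k*q_2 + q_1) with the largest k >= 1 whose denominator stays <= 43; these approach x as k grows, and every other convergent or intermediate fraction in range is farther away.
Largest k: floor((43 - q_1)/q_2) = floor((43 - 1)/5) = 8.
That gives (8*4 + 1)/(8*5 + 1) = 33/41.
Compare the errors: |x - 4/5| = |312*5 - 4*389|/(389*5) = 4/1945, and |x - 33/41| = |312*41 - 33*389|/(389*41) = 45/15949.
Cross-multiplying, 4*15949 = 63796 < 87525 = 45*1945, so 4/1945 is smaller: the convergent 4/5 is closer to x than 33/41.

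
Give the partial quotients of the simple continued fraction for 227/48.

[4; 1, 2, 1, 2, 4]

Run the Euclidean algorithm on 227 and 48; the successive quotients are the partial quotients a_0, a_1, ... (each step inverts the fractional part left over by the previous one):
  227 = 4*48 + 35, so a_0 = 4.
  48 = 1*35 + 13, so a_1 = 1.
  35 = 2*13 + 9, so a_2 = 2.
  13 = 1*9 + 4, so a_3 = 1.
  9 = 2*4 + 1, so a_4 = 2.
  4 = 4*1 + 0, so a_5 = 4.
The remainder reaches 0 after 6 divisions, so the expansion has 6 partial quotients, read off in order.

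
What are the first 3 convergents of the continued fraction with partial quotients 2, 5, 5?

2/1, 11/5, 57/26

Using the convergent recurrence p_i = a_i*p_{i-1} + p_{i-2}, q_i = a_i*q_{i-1} + q_{i-2} with p_{-2}=0, p_{-1}=1, q_{-2}=1, q_{-1}=0:
  i=0: a_0=2, p_0 = 2*1 + 0 = 2, q_0 = 2*0 + 1 = 1.
  i=1: a_1=5, p_1 = 5*2 + 1 = 11, q_1 = 5*1 + 0 = 5.
  i=2: a_2=5, p_2 = 5*11 + 2 = 57, q_2 = 5*5 + 1 = 26.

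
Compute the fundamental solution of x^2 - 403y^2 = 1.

(x, y) = (669878, 33369)

First expand sqrt(403) as a continued fraction. With x_i = (sqrt(403) + m_i)/d_i and (m_0, d_0) = (0, 1): a_0 = floor(sqrt(403)) = 20, since 20^2 = 400 <= 403 < 441 = 21^2.
Iterate m_{i+1} = d_i*a_i - m_i, d_{i+1} = (403 - m_{i+1}^2)/d_i, a_{i+1} = floor((a_0 + m_{i+1})/d_{i+1}):
  m_1 = 1*20 - 0 = 20, d_1 = (403 - 20^2)/1 = 3/1 = 3, a_1 = floor((20 + 20)/3) = 13.
  m_2 = 3*13 - 20 = 19, d_2 = (403 - 19^2)/3 = 42/3 = 14, a_2 = floor((20 + 19)/14) = 2.
  m_3 = 14*2 - 19 = 9, d_3 = (403 - 9^2)/14 = 322/14 = 23, a_3 = floor((20 + 9)/23) = 1.
  m_4 = 23*1 - 9 = 14, d_4 = (403 - 14^2)/23 = 207/23 = 9, a_4 = floor((20 + 14)/9) = 3.
  m_5 = 9*3 - 14 = 13, d_5 = (403 - 13^2)/9 = 234/9 = 26, a_5 = floor((20 + 13)/26) = 1.
  m_6 = 26*1 - 13 = 13, d_6 = (403 - 13^2)/26 = 234/26 = 9, a_6 = floor((20 + 13)/9) = 3.
  m_7 = 9*3 - 13 = 14, d_7 = (403 - 14^2)/9 = 207/9 = 23, a_7 = floor((20 + 14)/23) = 1.
  m_8 = 23*1 - 14 = 9, d_8 = (403 - 9^2)/23 = 322/23 = 14, a_8 = floor((20 + 9)/14) = 2.
  m_9 = 14*2 - 9 = 19, d_9 = (403 - 19^2)/14 = 42/14 = 3, a_9 = floor((20 + 19)/3) = 13.
  m_10 = 3*13 - 19 = 20, d_10 = (403 - 20^2)/3 = 3/3 = 1, a_10 = floor((20 + 20)/1) = 40.
  m_11 = 1*40 - 20 = 20, d_11 = (403 - 20^2)/1 = 3/1 = 3: (m_11, d_11) = (m_1, d_1) = (20, 3), so from here the quotients repeat a_1, ..., a_10; the period length is 10.
So sqrt(403) = [20; (13, 2, 1, 3, 1, 3, 1, 2, 13, 40)] with period length k = 10.
k is even, so the fundamental solution of x^2 - 403y^2 = 1 is (p_{k-1}, q_{k-1}) = (p_9, q_9); compute convergents through index 9.
Convergents (p_i = a_i*p_{i-1} + p_{i-2}, q_i = a_i*q_{i-1} + q_{i-2} with p_{-2}=0, p_{-1}=1, q_{-2}=1, q_{-1}=0):
  i=0: a_0=20, p_0 = 20*1 + 0 = 20, q_0 = 20*0 + 1 = 1.
  i=1: a_1=13, p_1 = 13*20 + 1 = 261, q_1 = 13*1 + 0 = 13.
  i=2: a_2=2, p_2 = 2*261 + 20 = 542, q_2 = 2*13 + 1 = 27.
  i=3: a_3=1, p_3 = 1*542 + 261 = 803, q_3 = 1*27 + 13 = 40.
  i=4: a_4=3, p_4 = 3*803 + 542 = 2951, q_4 = 3*40 + 27 = 147.
  i=5: a_5=1, p_5 = 1*2951 + 803 = 3754, q_5 = 1*147 + 40 = 187.
  i=6: a_6=3, p_6 = 3*3754 + 2951 = 14213, q_6 = 3*187 + 147 = 708.
  i=7: a_7=1, p_7 = 1*14213 + 3754 = 17967, q_7 = 1*708 + 187 = 895.
  i=8: a_8=2, p_8 = 2*17967 + 14213 = 50147, q_8 = 2*895 + 708 = 2498.
  i=9: a_9=13, p_9 = 13*50147 + 17967 = 669878, q_9 = 13*2498 + 895 = 33369.
Check: 669878^2 - 403*33369^2 = 448736534884 - 448736534883 = 1, so (x, y) = (669878, 33369) solves the equation, and by the theorem it is the least positive solution.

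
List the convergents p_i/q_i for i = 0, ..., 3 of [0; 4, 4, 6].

0/1, 1/4, 4/17, 25/106

Using the convergent recurrence p_i = a_i*p_{i-1} + p_{i-2}, q_i = a_i*q_{i-1} + q_{i-2} with p_{-2}=0, p_{-1}=1, q_{-2}=1, q_{-1}=0:
  i=0: a_0=0, p_0 = 0*1 + 0 = 0, q_0 = 0*0 + 1 = 1.
  i=1: a_1=4, p_1 = 4*0 + 1 = 1, q_1 = 4*1 + 0 = 4.
  i=2: a_2=4, p_2 = 4*1 + 0 = 4, q_2 = 4*4 + 1 = 17.
  i=3: a_3=6, p_3 = 6*4 + 1 = 25, q_3 = 6*17 + 4 = 106.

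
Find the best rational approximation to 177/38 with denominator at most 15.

14/3

Expand x = 177/38 as a continued fraction with the Euclidean algorithm:
  177 = 4*38 + 25, so a_0 = 4.
  38 = 1*25 + 13, so a_1 = 1.
  25 = 1*13 + 12, so a_2 = 1.
  13 = 1*12 + 1, so a_3 = 1.
  12 = 12*1 + 0, so a_4 = 12.
so x = [4; 1, 1, 1, 12].
Convergents (p_i = a_i*p_{i-1} + p_{i-2}, q_i = a_i*q_{i-1} + q_{i-2} with p_{-2}=0, p_{-1}=1, q_{-2}=1, q_{-1}=0), until the denominator exceeds 15:
  i=0: a_0=4, p_0 = 4*1 + 0 = 4, q_0 = 4*0 + 1 = 1.
  i=1: a_1=1, p_1 = 1*4 + 1 = 5, q_1 = 1*1 + 0 = 1.
  i=2: a_2=1, p_2 = 1*5 + 4 = 9, q_2 = 1*1 + 1 = 2.
  i=3: a_3=1, p_3 = 1*9 + 5 = 14, q_3 = 1*2 + 1 = 3.
  i=4: a_4=12, p_4 = 12*14 + 9 = 177, q_4 = 12*3 + 2 = 38.
q_4 = 38 > 15, so the last convergent with denominator <= 15 is p_3/q_3 = 14/3.
The closest fraction with denominator <= 15 is either p_3/q_3 or the intermediate fraction (k*p_3 + p_2)/(k*q_3 + q_2) with the largest k >= 1 whose denominator stays <= 15; these approach x as k grows, and every other convergent or intermediate fraction in range is farther away.
Largest k: floor((15 - q_2)/q_3) = floor((15 - 2)/3) = 4.
That gives (4*14 + 9)/(4*3 + 2) = 65/14.
Compare the errors: |x - 14/3| = |177*3 - 14*38|/(38*3) = 1/114, and |x - 65/14| = |177*14 - 65*38|/(38*14) = 8/532.
Cross-multiplying, 1*532 = 532 < 912 = 8*114, so 1/114 is smaller: the convergent 14/3 is closer to x than 65/14.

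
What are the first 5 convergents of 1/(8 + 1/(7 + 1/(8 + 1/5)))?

Using the convergent recurrence p_i = a_i*p_{i-1} + p_{i-2}, q_i = a_i*q_{i-1} + q_{i-2} with p_{-2}=0, p_{-1}=1, q_{-2}=1, q_{-1}=0:
  i=0: a_0=0, p_0 = 0*1 + 0 = 0, q_0 = 0*0 + 1 = 1.
  i=1: a_1=8, p_1 = 8*0 + 1 = 1, q_1 = 8*1 + 0 = 8.
  i=2: a_2=7, p_2 = 7*1 + 0 = 7, q_2 = 7*8 + 1 = 57.
  i=3: a_3=8, p_3 = 8*7 + 1 = 57, q_3 = 8*57 + 8 = 464.
  i=4: a_4=5, p_4 = 5*57 + 7 = 292, q_4 = 5*464 + 57 = 2377.

0/1, 1/8, 7/57, 57/464, 292/2377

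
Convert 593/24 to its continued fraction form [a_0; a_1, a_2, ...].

[24; 1, 2, 2, 3]

Run the Euclidean algorithm on 593 and 24; the successive quotients are the partial quotients a_0, a_1, ... (each step inverts the fractional part left over by the previous one):
  593 = 24*24 + 17, so a_0 = 24.
  24 = 1*17 + 7, so a_1 = 1.
  17 = 2*7 + 3, so a_2 = 2.
  7 = 2*3 + 1, so a_3 = 2.
  3 = 3*1 + 0, so a_4 = 3.
The remainder reaches 0 after 5 divisions, so the expansion has 5 partial quotients, read off in order.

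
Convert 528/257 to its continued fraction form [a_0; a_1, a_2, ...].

[2; 18, 2, 1, 4]

Run the Euclidean algorithm on 528 and 257; the successive quotients are the partial quotients a_0, a_1, ... (each step inverts the fractional part left over by the previous one):
  528 = 2*257 + 14, so a_0 = 2.
  257 = 18*14 + 5, so a_1 = 18.
  14 = 2*5 + 4, so a_2 = 2.
  5 = 1*4 + 1, so a_3 = 1.
  4 = 4*1 + 0, so a_4 = 4.
The remainder reaches 0 after 5 divisions, so the expansion has 5 partial quotients, read off in order.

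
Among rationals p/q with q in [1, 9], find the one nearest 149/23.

Expand x = 149/23 as a continued fraction with the Euclidean algorithm:
  149 = 6*23 + 11, so a_0 = 6.
  23 = 2*11 + 1, so a_1 = 2.
  11 = 11*1 + 0, so a_2 = 11.
so x = [6; 2, 11].
Convergents (p_i = a_i*p_{i-1} + p_{i-2}, q_i = a_i*q_{i-1} + q_{i-2} with p_{-2}=0, p_{-1}=1, q_{-2}=1, q_{-1}=0), until the denominator exceeds 9:
  i=0: a_0=6, p_0 = 6*1 + 0 = 6, q_0 = 6*0 + 1 = 1.
  i=1: a_1=2, p_1 = 2*6 + 1 = 13, q_1 = 2*1 + 0 = 2.
  i=2: a_2=11, p_2 = 11*13 + 6 = 149, q_2 = 11*2 + 1 = 23.
q_2 = 23 > 9, so the last convergent with denominator <= 9 is p_1/q_1 = 13/2.
The closest fraction with denominator <= 9 is either p_1/q_1 or the intermediate fraction (k*p_1 + p_0)/(k*q_1 + q_0) with the largest k >= 1 whose denominator stays <= 9; these approach x as k grows, and every other convergent or intermediate fraction in range is farther away.
Largest k: floor((9 - q_0)/q_1) = floor((9 - 1)/2) = 4.
That gives (4*13 + 6)/(4*2 + 1) = 58/9.
Compare the errors: |x - 13/2| = |149*2 - 13*23|/(23*2) = 1/46, and |x - 58/9| = |149*9 - 58*23|/(23*9) = 7/207.
Cross-multiplying, 1*207 = 207 < 322 = 7*46, so 1/46 is smaller: the convergent 13/2 is closer to x than 58/9.

13/2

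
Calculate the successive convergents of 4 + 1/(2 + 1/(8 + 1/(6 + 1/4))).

4/1, 9/2, 76/17, 465/104, 1936/433

Using the convergent recurrence p_i = a_i*p_{i-1} + p_{i-2}, q_i = a_i*q_{i-1} + q_{i-2} with p_{-2}=0, p_{-1}=1, q_{-2}=1, q_{-1}=0:
  i=0: a_0=4, p_0 = 4*1 + 0 = 4, q_0 = 4*0 + 1 = 1.
  i=1: a_1=2, p_1 = 2*4 + 1 = 9, q_1 = 2*1 + 0 = 2.
  i=2: a_2=8, p_2 = 8*9 + 4 = 76, q_2 = 8*2 + 1 = 17.
  i=3: a_3=6, p_3 = 6*76 + 9 = 465, q_3 = 6*17 + 2 = 104.
  i=4: a_4=4, p_4 = 4*465 + 76 = 1936, q_4 = 4*104 + 17 = 433.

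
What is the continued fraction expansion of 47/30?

[1; 1, 1, 3, 4]

Run the Euclidean algorithm on 47 and 30; the successive quotients are the partial quotients a_0, a_1, ... (each step inverts the fractional part left over by the previous one):
  47 = 1*30 + 17, so a_0 = 1.
  30 = 1*17 + 13, so a_1 = 1.
  17 = 1*13 + 4, so a_2 = 1.
  13 = 3*4 + 1, so a_3 = 3.
  4 = 4*1 + 0, so a_4 = 4.
The remainder reaches 0 after 5 divisions, so the expansion has 5 partial quotients, read off in order.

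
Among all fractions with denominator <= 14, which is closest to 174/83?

21/10

Expand x = 174/83 as a continued fraction with the Euclidean algorithm:
  174 = 2*83 + 8, so a_0 = 2.
  83 = 10*8 + 3, so a_1 = 10.
  8 = 2*3 + 2, so a_2 = 2.
  3 = 1*2 + 1, so a_3 = 1.
  2 = 2*1 + 0, so a_4 = 2.
so x = [2; 10, 2, 1, 2].
Convergents (p_i = a_i*p_{i-1} + p_{i-2}, q_i = a_i*q_{i-1} + q_{i-2} with p_{-2}=0, p_{-1}=1, q_{-2}=1, q_{-1}=0), until the denominator exceeds 14:
  i=0: a_0=2, p_0 = 2*1 + 0 = 2, q_0 = 2*0 + 1 = 1.
  i=1: a_1=10, p_1 = 10*2 + 1 = 21, q_1 = 10*1 + 0 = 10.
  i=2: a_2=2, p_2 = 2*21 + 2 = 44, q_2 = 2*10 + 1 = 21.
q_2 = 21 > 14, so the last convergent with denominator <= 14 is p_1/q_1 = 21/10.
The closest fraction with denominator <= 14 is either p_1/q_1 or the intermediate fraction (k*p_1 + p_0)/(k*q_1 + q_0) with the largest k >= 1 whose denominator stays <= 14; these approach x as k grows, and every other convergent or intermediate fraction in range is farther away.
Largest k: floor((14 - q_0)/q_1) = floor((14 - 1)/10) = 1.
That gives (1*21 + 2)/(1*10 + 1) = 23/11.
Compare the errors: |x - 21/10| = |174*10 - 21*83|/(83*10) = 3/830, and |x - 23/11| = |174*11 - 23*83|/(83*11) = 5/913.
Cross-multiplying, 3*913 = 2739 < 4150 = 5*830, so 3/830 is smaller: the convergent 21/10 is closer to x than 23/11.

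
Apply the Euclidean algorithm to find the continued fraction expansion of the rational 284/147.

Run the Euclidean algorithm on 284 and 147; the successive quotients are the partial quotients a_0, a_1, ... (each step inverts the fractional part left over by the previous one):
  284 = 1*147 + 137, so a_0 = 1.
  147 = 1*137 + 10, so a_1 = 1.
  137 = 13*10 + 7, so a_2 = 13.
  10 = 1*7 + 3, so a_3 = 1.
  7 = 2*3 + 1, so a_4 = 2.
  3 = 3*1 + 0, so a_5 = 3.
The remainder reaches 0 after 6 divisions, so the expansion has 6 partial quotients, read off in order.

[1; 1, 13, 1, 2, 3]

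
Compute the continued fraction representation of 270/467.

Run the Euclidean algorithm on 270 and 467; the successive quotients are the partial quotients a_0, a_1, ... (each step inverts the fractional part left over by the previous one):
  270 = 0*467 + 270, so a_0 = 0.
  467 = 1*270 + 197, so a_1 = 1.
  270 = 1*197 + 73, so a_2 = 1.
  197 = 2*73 + 51, so a_3 = 2.
  73 = 1*51 + 22, so a_4 = 1.
  51 = 2*22 + 7, so a_5 = 2.
  22 = 3*7 + 1, so a_6 = 3.
  7 = 7*1 + 0, so a_7 = 7.
The remainder reaches 0 after 8 divisions, so the expansion has 8 partial quotients, read off in order.

[0; 1, 1, 2, 1, 2, 3, 7]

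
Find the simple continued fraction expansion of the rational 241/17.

Run the Euclidean algorithm on 241 and 17; the successive quotients are the partial quotients a_0, a_1, ... (each step inverts the fractional part left over by the previous one):
  241 = 14*17 + 3, so a_0 = 14.
  17 = 5*3 + 2, so a_1 = 5.
  3 = 1*2 + 1, so a_2 = 1.
  2 = 2*1 + 0, so a_3 = 2.
The remainder reaches 0 after 4 divisions, so the expansion has 4 partial quotients, read off in order.

[14; 5, 1, 2]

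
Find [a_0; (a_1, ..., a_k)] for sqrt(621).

[24; (1, 11, 2, 11, 1, 48)]

Write x_i = (sqrt(621) + m_i)/d_i with (m_0, d_0) = (0, 1). a_0 = floor(sqrt(621)) = 24, since 24^2 = 576 <= 621 < 625 = 25^2.
Iterate m_{i+1} = d_i*a_i - m_i, d_{i+1} = (621 - m_{i+1}^2)/d_i, a_{i+1} = floor((a_0 + m_{i+1})/d_{i+1}):
  m_1 = 1*24 - 0 = 24, d_1 = (621 - 24^2)/1 = 45/1 = 45, a_1 = floor((24 + 24)/45) = 1.
  m_2 = 45*1 - 24 = 21, d_2 = (621 - 21^2)/45 = 180/45 = 4, a_2 = floor((24 + 21)/4) = 11.
  m_3 = 4*11 - 21 = 23, d_3 = (621 - 23^2)/4 = 92/4 = 23, a_3 = floor((24 + 23)/23) = 2.
  m_4 = 23*2 - 23 = 23, d_4 = (621 - 23^2)/23 = 92/23 = 4, a_4 = floor((24 + 23)/4) = 11.
  m_5 = 4*11 - 23 = 21, d_5 = (621 - 21^2)/4 = 180/4 = 45, a_5 = floor((24 + 21)/45) = 1.
  m_6 = 45*1 - 21 = 24, d_6 = (621 - 24^2)/45 = 45/45 = 1, a_6 = floor((24 + 24)/1) = 48.
  m_7 = 1*48 - 24 = 24, d_7 = (621 - 24^2)/1 = 45/1 = 45: (m_7, d_7) = (m_1, d_1) = (24, 45), so from here the quotients repeat a_1, ..., a_6; the period length is 6.
Hence the expansion of sqrt(621) is a_0 = 24 followed by the repeating block 1, 11, 2, 11, 1, 48 (period 6).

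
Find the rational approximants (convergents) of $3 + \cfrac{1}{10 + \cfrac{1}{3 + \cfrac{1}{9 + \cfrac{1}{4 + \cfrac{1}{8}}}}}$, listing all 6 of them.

Using the convergent recurrence p_i = a_i*p_{i-1} + p_{i-2}, q_i = a_i*q_{i-1} + q_{i-2} with p_{-2}=0, p_{-1}=1, q_{-2}=1, q_{-1}=0:
  i=0: a_0=3, p_0 = 3*1 + 0 = 3, q_0 = 3*0 + 1 = 1.
  i=1: a_1=10, p_1 = 10*3 + 1 = 31, q_1 = 10*1 + 0 = 10.
  i=2: a_2=3, p_2 = 3*31 + 3 = 96, q_2 = 3*10 + 1 = 31.
  i=3: a_3=9, p_3 = 9*96 + 31 = 895, q_3 = 9*31 + 10 = 289.
  i=4: a_4=4, p_4 = 4*895 + 96 = 3676, q_4 = 4*289 + 31 = 1187.
  i=5: a_5=8, p_5 = 8*3676 + 895 = 30303, q_5 = 8*1187 + 289 = 9785.

3/1, 31/10, 96/31, 895/289, 3676/1187, 30303/9785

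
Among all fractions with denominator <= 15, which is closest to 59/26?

Expand x = 59/26 as a continued fraction with the Euclidean algorithm:
  59 = 2*26 + 7, so a_0 = 2.
  26 = 3*7 + 5, so a_1 = 3.
  7 = 1*5 + 2, so a_2 = 1.
  5 = 2*2 + 1, so a_3 = 2.
  2 = 2*1 + 0, so a_4 = 2.
so x = [2; 3, 1, 2, 2].
Convergents (p_i = a_i*p_{i-1} + p_{i-2}, q_i = a_i*q_{i-1} + q_{i-2} with p_{-2}=0, p_{-1}=1, q_{-2}=1, q_{-1}=0), until the denominator exceeds 15:
  i=0: a_0=2, p_0 = 2*1 + 0 = 2, q_0 = 2*0 + 1 = 1.
  i=1: a_1=3, p_1 = 3*2 + 1 = 7, q_1 = 3*1 + 0 = 3.
  i=2: a_2=1, p_2 = 1*7 + 2 = 9, q_2 = 1*3 + 1 = 4.
  i=3: a_3=2, p_3 = 2*9 + 7 = 25, q_3 = 2*4 + 3 = 11.
  i=4: a_4=2, p_4 = 2*25 + 9 = 59, q_4 = 2*11 + 4 = 26.
q_4 = 26 > 15, so the last convergent with denominator <= 15 is p_3/q_3 = 25/11.
The closest fraction with denominator <= 15 is either p_3/q_3 or the intermediate fraction (k*p_3 + p_2)/(k*q_3 + q_2) with the largest k >= 1 whose denominator stays <= 15; these approach x as k grows, and every other convergent or intermediate fraction in range is farther away.
Largest k: floor((15 - q_2)/q_3) = floor((15 - 4)/11) = 1.
That gives (1*25 + 9)/(1*11 + 4) = 34/15.
Compare the errors: |x - 25/11| = |59*11 - 25*26|/(26*11) = 1/286, and |x - 34/15| = |59*15 - 34*26|/(26*15) = 1/390.
Cross-multiplying, 1*286 = 286 < 390 = 1*390, so 1/390 is smaller: the intermediate fraction 34/15 is closer to x than 25/11.

34/15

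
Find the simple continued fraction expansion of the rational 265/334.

Run the Euclidean algorithm on 265 and 334; the successive quotients are the partial quotients a_0, a_1, ... (each step inverts the fractional part left over by the previous one):
  265 = 0*334 + 265, so a_0 = 0.
  334 = 1*265 + 69, so a_1 = 1.
  265 = 3*69 + 58, so a_2 = 3.
  69 = 1*58 + 11, so a_3 = 1.
  58 = 5*11 + 3, so a_4 = 5.
  11 = 3*3 + 2, so a_5 = 3.
  3 = 1*2 + 1, so a_6 = 1.
  2 = 2*1 + 0, so a_7 = 2.
The remainder reaches 0 after 8 divisions, so the expansion has 8 partial quotients, read off in order.

[0; 1, 3, 1, 5, 3, 1, 2]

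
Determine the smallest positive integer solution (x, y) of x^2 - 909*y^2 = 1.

(x, y) = (80801, 2680)

First expand sqrt(909) as a continued fraction. With x_i = (sqrt(909) + m_i)/d_i and (m_0, d_0) = (0, 1): a_0 = floor(sqrt(909)) = 30, since 30^2 = 900 <= 909 < 961 = 31^2.
Iterate m_{i+1} = d_i*a_i - m_i, d_{i+1} = (909 - m_{i+1}^2)/d_i, a_{i+1} = floor((a_0 + m_{i+1})/d_{i+1}):
  m_1 = 1*30 - 0 = 30, d_1 = (909 - 30^2)/1 = 9/1 = 9, a_1 = floor((30 + 30)/9) = 6.
  m_2 = 9*6 - 30 = 24, d_2 = (909 - 24^2)/9 = 333/9 = 37, a_2 = floor((30 + 24)/37) = 1.
  m_3 = 37*1 - 24 = 13, d_3 = (909 - 13^2)/37 = 740/37 = 20, a_3 = floor((30 + 13)/20) = 2.
  m_4 = 20*2 - 13 = 27, d_4 = (909 - 27^2)/20 = 180/20 = 9, a_4 = floor((30 + 27)/9) = 6.
  m_5 = 9*6 - 27 = 27, d_5 = (909 - 27^2)/9 = 180/9 = 20, a_5 = floor((30 + 27)/20) = 2.
  m_6 = 20*2 - 27 = 13, d_6 = (909 - 13^2)/20 = 740/20 = 37, a_6 = floor((30 + 13)/37) = 1.
  m_7 = 37*1 - 13 = 24, d_7 = (909 - 24^2)/37 = 333/37 = 9, a_7 = floor((30 + 24)/9) = 6.
  m_8 = 9*6 - 24 = 30, d_8 = (909 - 30^2)/9 = 9/9 = 1, a_8 = floor((30 + 30)/1) = 60.
  m_9 = 1*60 - 30 = 30, d_9 = (909 - 30^2)/1 = 9/1 = 9: (m_9, d_9) = (m_1, d_1) = (30, 9), so from here the quotients repeat a_1, ..., a_8; the period length is 8.
So sqrt(909) = [30; (6, 1, 2, 6, 2, 1, 6, 60)] with period length k = 8.
k is even, so the fundamental solution of x^2 - 909y^2 = 1 is (p_{k-1}, q_{k-1}) = (p_7, q_7); compute convergents through index 7.
Convergents (p_i = a_i*p_{i-1} + p_{i-2}, q_i = a_i*q_{i-1} + q_{i-2} with p_{-2}=0, p_{-1}=1, q_{-2}=1, q_{-1}=0):
  i=0: a_0=30, p_0 = 30*1 + 0 = 30, q_0 = 30*0 + 1 = 1.
  i=1: a_1=6, p_1 = 6*30 + 1 = 181, q_1 = 6*1 + 0 = 6.
  i=2: a_2=1, p_2 = 1*181 + 30 = 211, q_2 = 1*6 + 1 = 7.
  i=3: a_3=2, p_3 = 2*211 + 181 = 603, q_3 = 2*7 + 6 = 20.
  i=4: a_4=6, p_4 = 6*603 + 211 = 3829, q_4 = 6*20 + 7 = 127.
  i=5: a_5=2, p_5 = 2*3829 + 603 = 8261, q_5 = 2*127 + 20 = 274.
  i=6: a_6=1, p_6 = 1*8261 + 3829 = 12090, q_6 = 1*274 + 127 = 401.
  i=7: a_7=6, p_7 = 6*12090 + 8261 = 80801, q_7 = 6*401 + 274 = 2680.
Check: 80801^2 - 909*2680^2 = 6528801601 - 6528801600 = 1, so (x, y) = (80801, 2680) solves the equation, and by the theorem it is the least positive solution.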